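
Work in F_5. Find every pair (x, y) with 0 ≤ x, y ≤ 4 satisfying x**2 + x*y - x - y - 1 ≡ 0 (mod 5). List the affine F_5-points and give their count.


Affine F_5-points: {(0, 4), (2, 4), (3, 0), (4, 3)}; count = 4.

For each of the 25 pairs (x, y) ∈ F_5², evaluate f(x, y) mod 5. Record the zeros.
  x = 0: [0↦4, 1↦3, 2↦2, 3↦1, 4↦0]  zeros at y ∈ {4}
  x = 1: [0↦4, 1↦4, 2↦4, 3↦4, 4↦4]  zeros at y ∈ ∅
  x = 2: [0↦1, 1↦2, 2↦3, 3↦4, 4↦0]  zeros at y ∈ {4}
  x = 3: [0↦0, 1↦2, 2↦4, 3↦1, 4↦3]  zeros at y ∈ {0}
  x = 4: [0↦1, 1↦4, 2↦2, 3↦0, 4↦3]  zeros at y ∈ {3}
Collecting zeros: affine points = {(0, 4), (2, 4), (3, 0), (4, 3)}.
Total count |C(F_5)_aff| = 4.


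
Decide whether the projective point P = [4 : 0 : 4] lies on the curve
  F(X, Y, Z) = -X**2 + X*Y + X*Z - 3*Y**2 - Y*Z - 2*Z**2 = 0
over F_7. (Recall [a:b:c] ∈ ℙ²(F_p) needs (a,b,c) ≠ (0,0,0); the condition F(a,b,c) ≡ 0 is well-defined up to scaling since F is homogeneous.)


F(4,0,4) ≡ 3 (mod 7); P is NOT on the curve.

Evaluate F(4, 0, 4) term-by-term (mod 7).
  -X**2 ↦ -1·16·1·1 = -16
  X*Y ↦ 1·4·0·1 = 0
  X*Z ↦ 1·4·1·4 = 16
  -3*Y**2 ↦ -3·1·0·1 = 0
  -Y*Z ↦ -1·1·0·4 = 0
  -2*Z**2 ↦ -2·1·1·16 = -32
Sum: F(4, 0, 4) = (-16) + (0) + (16) + (0) + (0) + (-32) = -32.
Reducing mod 7: -32 ≡ 3 (mod 7).
Since F(a, b, c) ≡ 3 ≠ 0 (mod 7), P does NOT lie on the curve.


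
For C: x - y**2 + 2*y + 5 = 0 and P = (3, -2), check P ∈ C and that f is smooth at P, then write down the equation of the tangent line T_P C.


Tangent line at P: x + 6*y + 9 = 0.

Step 1: f(3, -2) = 0, so P lies on C.
Step 2: partial derivatives
  f_x(x, y) = 1, f_y(x, y) = 2 - 2*y.
  f_x(P) = 1, f_y(P) = 6 (gradient nonzero, so P is smooth).
Step 3: tangent line at P: 1·(x − 3) + 6·(y − -2) = 0.
Expanding: x + 6*y + 9 = 0.


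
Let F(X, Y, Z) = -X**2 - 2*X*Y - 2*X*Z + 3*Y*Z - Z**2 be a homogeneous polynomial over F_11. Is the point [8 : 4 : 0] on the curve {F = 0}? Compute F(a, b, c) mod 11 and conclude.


F(8,4,0) ≡ 4 (mod 11); P is NOT on the curve.

Evaluate F(8, 4, 0) term-by-term (mod 11).
  -X**2 ↦ -1·64·1·1 = -64
  -2*X*Y ↦ -2·8·4·1 = -64
  -2*X*Z ↦ -2·8·1·0 = 0
  3*Y*Z ↦ 3·1·4·0 = 0
  -Z**2 ↦ -1·1·1·0 = 0
Sum: F(8, 4, 0) = (-64) + (-64) + (0) + (0) + (0) = -128.
Reducing mod 11: -128 ≡ 4 (mod 11).
Since F(a, b, c) ≡ 4 ≠ 0 (mod 11), P does NOT lie on the curve.


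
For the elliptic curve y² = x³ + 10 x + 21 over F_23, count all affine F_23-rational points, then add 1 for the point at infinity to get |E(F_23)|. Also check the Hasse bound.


Affine points = {(1, 3), (1, 20), (2, 7), (2, 16), (3, 3), (3, 20), (5, 9), (5, 14), (9, 9), (9, 14), (11, 6), (11, 17), (12, 11), (12, 12), (13, 5), (13, 18), (15, 2), (15, 21), (19, 3), (19, 20), (21, 4), (21, 19)}; affine count = 22; |E(F_23)| = 23.

Discriminant check: Δ ∝ 4a³ + 27b² = 4·10³ + 27·21² = 4·1000 + 27·441 ≡ 14 (mod 23). Nonzero ⇒ E is nonsingular.
For each x ∈ F_23, compute rhs = x³ + 10·x + 21 mod 23, then count y ∈ F_23 with y² ≡ rhs.
  x = 0: rhs = 21, matching y values: none (0 points).
  x = 1: rhs = 9, matching y values: 3, 20 (2 points).
  x = 2: rhs = 3, matching y values: 7, 16 (2 points).
  x = 3: rhs = 9, matching y values: 3, 20 (2 points).
  x = 4: rhs = 10, matching y values: none (0 points).
  x = 5: rhs = 12, matching y values: 9, 14 (2 points).
  x = 6: rhs = 21, matching y values: none (0 points).
  x = 7: rhs = 20, matching y values: none (0 points).
  x = 8: rhs = 15, matching y values: none (0 points).
  x = 9: rhs = 12, matching y values: 9, 14 (2 points).
  x = 10: rhs = 17, matching y values: none (0 points).
  x = 11: rhs = 13, matching y values: 6, 17 (2 points).
  x = 12: rhs = 6, matching y values: 11, 12 (2 points).
  x = 13: rhs = 2, matching y values: 5, 18 (2 points).
  x = 14: rhs = 7, matching y values: none (0 points).
  x = 15: rhs = 4, matching y values: 2, 21 (2 points).
  x = 16: rhs = 22, matching y values: none (0 points).
  x = 17: rhs = 21, matching y values: none (0 points).
  x = 18: rhs = 7, matching y values: none (0 points).
  x = 19: rhs = 9, matching y values: 3, 20 (2 points).
  x = 20: rhs = 10, matching y values: none (0 points).
  x = 21: rhs = 16, matching y values: 4, 19 (2 points).
  x = 22: rhs = 10, matching y values: none (0 points).
Total affine count: 22.
Full point count |E(F_23)| = 22 + 1 = 23.
Hasse bound: |23 − (23+1)| = |-1| = 1 ≤ 2√23 ≈ 9.5917 ✓.


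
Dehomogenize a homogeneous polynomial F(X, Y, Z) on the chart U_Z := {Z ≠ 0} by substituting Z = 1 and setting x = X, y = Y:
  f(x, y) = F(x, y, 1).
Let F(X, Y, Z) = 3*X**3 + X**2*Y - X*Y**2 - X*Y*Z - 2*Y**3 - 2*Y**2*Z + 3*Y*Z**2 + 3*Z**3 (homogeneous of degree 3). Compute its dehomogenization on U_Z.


f(x, y) = 3*x**3 + x**2*y - x*y**2 - x*y - 2*y**3 - 2*y**2 + 3*y + 3

On U_Z we set Z = 1. Each monomial c·X^i·Y^j·Z^k in F becomes c·x^i·y^j·1^k = c·x^i·y^j.
Substituting Z = 1: F(X, Y, 1) = 3*x**3 + x**2*y - x*y**2 - x*y - 2*y**3 - 2*y**2 + 3*y + 3.
Note: deg(f) ≤ deg(F) = 3; strict inequality happens when F is divisible by Z (lost terms).


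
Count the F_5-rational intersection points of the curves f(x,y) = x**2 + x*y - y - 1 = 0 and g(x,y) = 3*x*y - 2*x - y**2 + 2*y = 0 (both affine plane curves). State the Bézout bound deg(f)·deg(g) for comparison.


Common zeros: ∅; count = 0; Bézout bound = 4.

deg(f) = 2, deg(g) = 2, so Bézout bound = 4.
Scan x ∈ F_5. For each x, list the y ∈ F_5 with f(x, y) ≡ 0 and those with g(x, y) ≡ 0 (mod 5); the common zeros in that column are the intersection.
  x = 0: f ≡ 0 at y ∈ {4}; g ≡ 0 at y ∈ {0, 2}; common: ∅.
  x = 1: f ≡ 0 at y ∈ {0, 1, 2, 3, 4}; g ≡ 0 at y ∈ ∅; common: ∅.
  x = 2: f ≡ 0 at y ∈ {2}; g ≡ 0 at y ∈ ∅; common: ∅.
  x = 3: f ≡ 0 at y ∈ {1}; g ≡ 0 at y ∈ ∅; common: ∅.
  x = 4: f ≡ 0 at y ∈ {0}; g ≡ 0 at y ∈ {1, 3}; common: ∅.
Collecting: common zeros = ∅, so the count is 0.
Comparison with the Bézout bound: 0 ≤ 4 = deg(f)·deg(g), as expected for curves with no common component (the affine F_5-count falls short of the bound because intersections may lie at infinity, over extension fields, or carry multiplicity).


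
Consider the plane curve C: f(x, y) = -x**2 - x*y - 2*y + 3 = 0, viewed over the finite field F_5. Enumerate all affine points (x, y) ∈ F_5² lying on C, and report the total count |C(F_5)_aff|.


Affine F_5-points: {(0, 4), (1, 4), (2, 1), (4, 2)}; count = 4.

For each of the 25 pairs (x, y) ∈ F_5², evaluate f(x, y) mod 5. Record the zeros.
  x = 0: [0↦3, 1↦1, 2↦4, 3↦2, 4↦0]  zeros at y ∈ {4}
  x = 1: [0↦2, 1↦4, 2↦1, 3↦3, 4↦0]  zeros at y ∈ {4}
  x = 2: [0↦4, 1↦0, 2↦1, 3↦2, 4↦3]  zeros at y ∈ {1}
  x = 3: [0↦4, 1↦4, 2↦4, 3↦4, 4↦4]  zeros at y ∈ ∅
  x = 4: [0↦2, 1↦1, 2↦0, 3↦4, 4↦3]  zeros at y ∈ {2}
Collecting zeros: affine points = {(0, 4), (1, 4), (2, 1), (4, 2)}.
Total count |C(F_5)_aff| = 4.


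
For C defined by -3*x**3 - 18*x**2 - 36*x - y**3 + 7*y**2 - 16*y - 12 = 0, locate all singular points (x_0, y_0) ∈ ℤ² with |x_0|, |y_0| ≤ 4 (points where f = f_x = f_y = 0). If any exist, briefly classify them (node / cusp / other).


Singular points: {(-2, 2)}; classification: cusp.

Compute partial derivatives:
  f_x = -9*x**2 - 36*x - 36.
  f_y = -3*y**2 + 14*y - 16.
Scan x_0 ∈ {−4, ..., 4}. For each x_0, f_y(x_0, y) is a polynomial in y; find its integer roots y ∈ {−4, ..., 4}, then test f_x and f at those candidates.
  x = -4: f_y(-4, y) = -3*y**2 + 14*y - 16; vanishes at y ∈ {2}. (-4, 2): f_x = -36 ≠ 0.
  x = -3: f_y(-3, y) = -3*y**2 + 14*y - 16; vanishes at y ∈ {2}. (-3, 2): f_x = -9 ≠ 0.
  x = -2: f_y(-2, y) = -3*y**2 + 14*y - 16; vanishes at y ∈ {2}. (-2, 2): f_x = 0, f = 0 — SINGULAR.
  x = -1: f_y(-1, y) = -3*y**2 + 14*y - 16; vanishes at y ∈ {2}. (-1, 2): f_x = -9 ≠ 0.
  x = 0: f_y(0, y) = -3*y**2 + 14*y - 16; vanishes at y ∈ {2}. (0, 2): f_x = -36 ≠ 0.
  x = 1: f_y(1, y) = -3*y**2 + 14*y - 16; vanishes at y ∈ {2}. (1, 2): f_x = -81 ≠ 0.
  x = 2: f_y(2, y) = -3*y**2 + 14*y - 16; vanishes at y ∈ {2}. (2, 2): f_x = -144 ≠ 0.
  x = 3: f_y(3, y) = -3*y**2 + 14*y - 16; vanishes at y ∈ {2}. (3, 2): f_x = -225 ≠ 0.
  x = 4: f_y(4, y) = -3*y**2 + 14*y - 16; vanishes at y ∈ {2}. (4, 2): f_x = -324 ≠ 0.
Only singular point on the grid: (-2, 2).
Classify: substitute x = -2 + u, y = 2 + v and expand: f = -3*u**3 - v**3 + v**2.
No constant or linear terms (consistent with a singular point). Quadratic part: v**2. Cubic part: -3*u**3 - v**3.
The quadratic part v**2 is a perfect square, so there is a single (double) tangent line v = 0, i.e. y = 2. Restricting the cubic part to that line (v = 0) leaves -3*u**3 ≠ 0, so f is not divisible by v and the branch is v² ≈ 3*u**3 to lowest order — this is a cusp.
Classification: cusp.


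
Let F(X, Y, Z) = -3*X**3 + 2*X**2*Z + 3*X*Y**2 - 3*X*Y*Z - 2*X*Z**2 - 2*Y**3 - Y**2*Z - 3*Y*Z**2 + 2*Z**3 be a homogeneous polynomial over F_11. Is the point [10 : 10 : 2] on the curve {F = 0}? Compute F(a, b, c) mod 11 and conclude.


F(10,10,2) ≡ 1 (mod 11); P is NOT on the curve.

Evaluate F(10, 10, 2) term-by-term (mod 11).
  -3*X**3 ↦ -3·1000·1·1 = -3000
  2*X**2*Z ↦ 2·100·1·2 = 400
  3*X*Y**2 ↦ 3·10·100·1 = 3000
  -3*X*Y*Z ↦ -3·10·10·2 = -600
  -2*X*Z**2 ↦ -2·10·1·4 = -80
  -2*Y**3 ↦ -2·1·1000·1 = -2000
  -Y**2*Z ↦ -1·1·100·2 = -200
  -3*Y*Z**2 ↦ -3·1·10·4 = -120
  2*Z**3 ↦ 2·1·1·8 = 16
Sum: F(10, 10, 2) = (-3000) + (400) + (3000) + (-600) + (-80) + (-2000) + (-200) + (-120) + (16) = -2584.
Reducing mod 11: -2584 ≡ 1 (mod 11).
Since F(a, b, c) ≡ 1 ≠ 0 (mod 11), P does NOT lie on the curve.


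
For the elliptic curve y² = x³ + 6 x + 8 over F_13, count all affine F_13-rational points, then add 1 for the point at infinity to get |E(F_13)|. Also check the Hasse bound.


Affine points = {(3, 1), (3, 12), (6, 0), (7, 4), (7, 9), (8, 3), (8, 10), (11, 1), (11, 12), (12, 1), (12, 12)}; affine count = 11; |E(F_13)| = 12.

Discriminant check: Δ ∝ 4a³ + 27b² = 4·6³ + 27·8² = 4·216 + 27·64 ≡ 5 (mod 13). Nonzero ⇒ E is nonsingular.
For each x ∈ F_13, compute rhs = x³ + 6·x + 8 mod 13, then count y ∈ F_13 with y² ≡ rhs.
  x = 0: rhs = 8, matching y values: none (0 points).
  x = 1: rhs = 2, matching y values: none (0 points).
  x = 2: rhs = 2, matching y values: none (0 points).
  x = 3: rhs = 1, matching y values: 1, 12 (2 points).
  x = 4: rhs = 5, matching y values: none (0 points).
  x = 5: rhs = 7, matching y values: none (0 points).
  x = 6: rhs = 0, matching y values: 0 (1 points).
  x = 7: rhs = 3, matching y values: 4, 9 (2 points).
  x = 8: rhs = 9, matching y values: 3, 10 (2 points).
  x = 9: rhs = 11, matching y values: none (0 points).
  x = 10: rhs = 2, matching y values: none (0 points).
  x = 11: rhs = 1, matching y values: 1, 12 (2 points).
  x = 12: rhs = 1, matching y values: 1, 12 (2 points).
Total affine count: 11.
Full point count |E(F_13)| = 11 + 1 = 12.
Hasse bound: |12 − (13+1)| = |-2| = 2 ≤ 2√13 ≈ 7.2111 ✓.


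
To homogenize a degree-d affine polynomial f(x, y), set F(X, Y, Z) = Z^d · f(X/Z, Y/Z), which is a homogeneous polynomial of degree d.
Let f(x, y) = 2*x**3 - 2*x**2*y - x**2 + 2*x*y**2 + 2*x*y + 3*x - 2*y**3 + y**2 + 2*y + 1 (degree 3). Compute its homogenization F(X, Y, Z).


F(X, Y, Z) = 2*X**3 - 2*X**2*Y - X**2*Z + 2*X*Y**2 + 2*X*Y*Z + 3*X*Z**2 - 2*Y**3 + Y**2*Z + 2*Y*Z**2 + Z**3

deg(f) = 3.
Substitute x = X/Z, y = Y/Z into f, then multiply by Z^3.
  monomial 2·x^3·y^0 ↦ 2·X^3·Y^0·Z^0.
  monomial -2·x^2·y^1 ↦ -2·X^2·Y^1·Z^0.
  monomial -1·x^2·y^0 ↦ -1·X^2·Y^0·Z^1.
  monomial 2·x^1·y^2 ↦ 2·X^1·Y^2·Z^0.
  monomial 2·x^1·y^1 ↦ 2·X^1·Y^1·Z^1.
  monomial 3·x^1·y^0 ↦ 3·X^1·Y^0·Z^2.
  monomial -2·x^0·y^3 ↦ -2·X^0·Y^3·Z^0.
  monomial 1·x^0·y^2 ↦ 1·X^0·Y^2·Z^1.
  monomial 2·x^0·y^1 ↦ 2·X^0·Y^1·Z^2.
  monomial 1·x^0·y^0 ↦ 1·X^0·Y^0·Z^3.
Collecting: F(X, Y, Z) = 2*X**3 - 2*X**2*Y - X**2*Z + 2*X*Y**2 + 2*X*Y*Z + 3*X*Z**2 - 2*Y**3 + Y**2*Z + 2*Y*Z**2 + Z**3.


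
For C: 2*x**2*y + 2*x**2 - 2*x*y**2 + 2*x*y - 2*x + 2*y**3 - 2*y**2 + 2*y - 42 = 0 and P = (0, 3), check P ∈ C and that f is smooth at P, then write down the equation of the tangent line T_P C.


Tangent line at P: -14*x + 44*y - 132 = 0.

Step 1: f(0, 3) = 0, so P lies on C.
Step 2: partial derivatives
  f_x(x, y) = 4*x*y + 4*x - 2*y**2 + 2*y - 2, f_y(x, y) = 2*x**2 - 4*x*y + 2*x + 6*y**2 - 4*y + 2.
  f_x(P) = -14, f_y(P) = 44 (gradient nonzero, so P is smooth).
Step 3: tangent line at P: -14·(x − 0) + 44·(y − 3) = 0.
Expanding: -14*x + 44*y - 132 = 0.


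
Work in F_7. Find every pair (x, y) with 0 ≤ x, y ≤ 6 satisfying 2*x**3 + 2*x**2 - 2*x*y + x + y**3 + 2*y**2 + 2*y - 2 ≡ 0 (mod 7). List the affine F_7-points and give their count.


Affine F_7-points: {(0, 3), (2, 3), (2, 4), (2, 5), (4, 3), (6, 2)}; count = 6.

For each of the 49 pairs (x, y) ∈ F_7², evaluate f(x, y) mod 7. Record the zeros.
  x = 0: [0↦5, 1↦3, 2↦4, 3↦0, 4↦4, 5↦1, 6↦4]  zeros at y ∈ {3}
  x = 1: [0↦3, 1↦6, 2↦5, 3↦6, 4↦1, 5↦3, 6↦4]  zeros at y ∈ ∅
  x = 2: [0↦3, 1↦4, 2↦1, 3↦0, 4↦0, 5↦0, 6↦6]  zeros at y ∈ {3, 4, 5}
  x = 3: [0↦3, 1↦2, 2↦4, 3↦1, 4↦6, 5↦4, 6↦1]  zeros at y ∈ ∅
  x = 4: [0↦1, 1↦5, 2↦5, 3↦0, 4↦3, 5↦6, 6↦1]  zeros at y ∈ {3}
  x = 5: [0↦2, 1↦4, 2↦2, 3↦2, 4↦3, 5↦4, 6↦4]  zeros at y ∈ ∅
  x = 6: [0↦4, 1↦4, 2↦0, 3↦5, 4↦4, 5↦3, 6↦1]  zeros at y ∈ {2}
Collecting zeros: affine points = {(0, 3), (2, 3), (2, 4), (2, 5), (4, 3), (6, 2)}.
Total count |C(F_7)_aff| = 6.


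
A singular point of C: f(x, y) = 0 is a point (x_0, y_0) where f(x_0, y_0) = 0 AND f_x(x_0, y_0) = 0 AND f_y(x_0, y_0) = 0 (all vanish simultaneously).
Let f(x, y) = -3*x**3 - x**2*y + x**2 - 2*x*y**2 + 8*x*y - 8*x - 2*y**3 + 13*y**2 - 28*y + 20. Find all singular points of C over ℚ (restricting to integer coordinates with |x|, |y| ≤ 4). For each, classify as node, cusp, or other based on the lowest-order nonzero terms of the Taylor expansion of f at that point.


Singular points: {(0, 2)}; classification: node.

Compute partial derivatives:
  f_x = -9*x**2 - 2*x*y + 2*x - 2*y**2 + 8*y - 8.
  f_y = -x**2 - 4*x*y + 8*x - 6*y**2 + 26*y - 28.
Scan x_0 ∈ {−4, ..., 4}. For each x_0, f_y(x_0, y) is a polynomial in y; find its integer roots y ∈ {−4, ..., 4}, then test f_x and f at those candidates.
  x = -4: f_y(-4, y) = -6*y**2 + 42*y - 76; no integer root y with |y| ≤ 4.
  x = -3: f_y(-3, y) = -6*y**2 + 38*y - 61; no integer root y with |y| ≤ 4.
  x = -2: f_y(-2, y) = -6*y**2 + 34*y - 48; vanishes at y ∈ {3}. (-2, 3): f_x = -30 ≠ 0.
  x = -1: f_y(-1, y) = -6*y**2 + 30*y - 37; no integer root y with |y| ≤ 4.
  x = 0: f_y(0, y) = -6*y**2 + 26*y - 28; vanishes at y ∈ {2}. (0, 2): f_x = 0, f = 0 — SINGULAR.
  x = 1: f_y(1, y) = -6*y**2 + 22*y - 21; no integer root y with |y| ≤ 4.
  x = 2: f_y(2, y) = -6*y**2 + 18*y - 16; no integer root y with |y| ≤ 4.
  x = 3: f_y(3, y) = -6*y**2 + 14*y - 13; no integer root y with |y| ≤ 4.
  x = 4: f_y(4, y) = -6*y**2 + 10*y - 12; no integer root y with |y| ≤ 4.
Only singular point on the grid: (0, 2).
Classify: substitute x = 0 + u, y = 2 + v and expand: f = -3*u**3 - u**2*v - u**2 - 2*u*v**2 - 2*v**3 + v**2.
No constant or linear terms (consistent with a singular point). Quadratic part: -u**2 + v**2. Cubic part: -3*u**3 - u**2*v - 2*u*v**2 - 2*v**3.
The quadratic part v**2 - u**2 = (v − u)(v + u) splits into two distinct linear factors, so there are two distinct tangent lines y − 2 = ±(x − 0) — this is a node (ordinary double point).
Classification: node.


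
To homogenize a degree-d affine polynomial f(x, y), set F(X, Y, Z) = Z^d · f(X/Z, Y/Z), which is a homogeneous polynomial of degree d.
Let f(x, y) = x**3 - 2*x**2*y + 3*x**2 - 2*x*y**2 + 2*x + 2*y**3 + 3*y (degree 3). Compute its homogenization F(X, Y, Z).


F(X, Y, Z) = X**3 - 2*X**2*Y + 3*X**2*Z - 2*X*Y**2 + 2*X*Z**2 + 2*Y**3 + 3*Y*Z**2

deg(f) = 3.
Substitute x = X/Z, y = Y/Z into f, then multiply by Z^3.
  monomial 1·x^3·y^0 ↦ 1·X^3·Y^0·Z^0.
  monomial -2·x^2·y^1 ↦ -2·X^2·Y^1·Z^0.
  monomial 3·x^2·y^0 ↦ 3·X^2·Y^0·Z^1.
  monomial -2·x^1·y^2 ↦ -2·X^1·Y^2·Z^0.
  monomial 2·x^1·y^0 ↦ 2·X^1·Y^0·Z^2.
  monomial 2·x^0·y^3 ↦ 2·X^0·Y^3·Z^0.
  monomial 3·x^0·y^1 ↦ 3·X^0·Y^1·Z^2.
Collecting: F(X, Y, Z) = X**3 - 2*X**2*Y + 3*X**2*Z - 2*X*Y**2 + 2*X*Z**2 + 2*Y**3 + 3*Y*Z**2.


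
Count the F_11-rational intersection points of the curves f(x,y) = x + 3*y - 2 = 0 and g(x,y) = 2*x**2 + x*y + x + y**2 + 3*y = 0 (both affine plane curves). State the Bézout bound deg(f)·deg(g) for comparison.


Common zeros: {(0, 8), (4, 3)}; count = 2; Bézout bound = 2.

deg(f) = 1, deg(g) = 2, so Bézout bound = 2.
Scan x ∈ F_11. For each x, list the y ∈ F_11 with f(x, y) ≡ 0 and those with g(x, y) ≡ 0 (mod 11); the common zeros in that column are the intersection.
  x = 0: f ≡ 0 at y ∈ {8}; g ≡ 0 at y ∈ {0, 8}; common: {8}.
  x = 1: f ≡ 0 at y ∈ {4}; g ≡ 0 at y ∈ {8, 10}; common: ∅.
  x = 2: f ≡ 0 at y ∈ {0}; g ≡ 0 at y ∈ ∅; common: ∅.
  x = 3: f ≡ 0 at y ∈ {7}; g ≡ 0 at y ∈ ∅; common: ∅.
  x = 4: f ≡ 0 at y ∈ {3}; g ≡ 0 at y ∈ {1, 3}; common: {3}.
  x = 5: f ≡ 0 at y ∈ {10}; g ≡ 0 at y ∈ {0, 3}; common: ∅.
  x = 6: f ≡ 0 at y ∈ {6}; g ≡ 0 at y ∈ {1}; common: ∅.
  x = 7: f ≡ 0 at y ∈ {2}; g ≡ 0 at y ∈ ∅; common: ∅.
  x = 8: f ≡ 0 at y ∈ {9}; g ≡ 0 at y ∈ ∅; common: ∅.
  x = 9: f ≡ 0 at y ∈ {5}; g ≡ 0 at y ∈ ∅; common: ∅.
  x = 10: f ≡ 0 at y ∈ {1}; g ≡ 0 at y ∈ {10}; common: ∅.
Collecting: common zeros = {(0, 8), (4, 3)}, so the count is 2.
Comparison with the Bézout bound: 2 ≤ 2 = deg(f)·deg(g), as expected for curves with no common component (the bound is attained).


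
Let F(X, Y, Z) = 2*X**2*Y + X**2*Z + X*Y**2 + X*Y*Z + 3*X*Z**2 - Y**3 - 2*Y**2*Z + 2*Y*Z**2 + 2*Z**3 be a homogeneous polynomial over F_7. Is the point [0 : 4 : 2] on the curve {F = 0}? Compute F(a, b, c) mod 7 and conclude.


F(0,4,2) ≡ 4 (mod 7); P is NOT on the curve.

Evaluate F(0, 4, 2) term-by-term (mod 7).
  2*X**2*Y ↦ 2·0·4·1 = 0
  X**2*Z ↦ 1·0·1·2 = 0
  X*Y**2 ↦ 1·0·16·1 = 0
  X*Y*Z ↦ 1·0·4·2 = 0
  3*X*Z**2 ↦ 3·0·1·4 = 0
  -Y**3 ↦ -1·1·64·1 = -64
  -2*Y**2*Z ↦ -2·1·16·2 = -64
  2*Y*Z**2 ↦ 2·1·4·4 = 32
  2*Z**3 ↦ 2·1·1·8 = 16
Sum: F(0, 4, 2) = (0) + (0) + (0) + (0) + (0) + (-64) + (-64) + (32) + (16) = -80.
Reducing mod 7: -80 ≡ 4 (mod 7).
Since F(a, b, c) ≡ 4 ≠ 0 (mod 7), P does NOT lie on the curve.


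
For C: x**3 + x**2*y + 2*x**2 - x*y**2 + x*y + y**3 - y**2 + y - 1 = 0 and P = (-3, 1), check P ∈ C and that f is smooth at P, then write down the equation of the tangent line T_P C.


Tangent line at P: 9*x + 14*y + 13 = 0.

Step 1: f(-3, 1) = 0, so P lies on C.
Step 2: partial derivatives
  f_x(x, y) = 3*x**2 + 2*x*y + 4*x - y**2 + y, f_y(x, y) = x**2 - 2*x*y + x + 3*y**2 - 2*y + 1.
  f_x(P) = 9, f_y(P) = 14 (gradient nonzero, so P is smooth).
Step 3: tangent line at P: 9·(x − -3) + 14·(y − 1) = 0.
Expanding: 9*x + 14*y + 13 = 0.


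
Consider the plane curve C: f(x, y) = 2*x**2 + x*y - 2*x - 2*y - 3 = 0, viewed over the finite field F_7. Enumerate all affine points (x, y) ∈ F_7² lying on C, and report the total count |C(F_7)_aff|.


Affine F_7-points: {(0, 2), (1, 4), (3, 5), (4, 0), (5, 4), (6, 5)}; count = 6.

For each of the 49 pairs (x, y) ∈ F_7², evaluate f(x, y) mod 7. Record the zeros.
  x = 0: [0↦4, 1↦2, 2↦0, 3↦5, 4↦3, 5↦1, 6↦6]  zeros at y ∈ {2}
  x = 1: [0↦4, 1↦3, 2↦2, 3↦1, 4↦0, 5↦6, 6↦5]  zeros at y ∈ {4}
  x = 2: [0↦1, 1↦1, 2↦1, 3↦1, 4↦1, 5↦1, 6↦1]  zeros at y ∈ ∅
  x = 3: [0↦2, 1↦3, 2↦4, 3↦5, 4↦6, 5↦0, 6↦1]  zeros at y ∈ {5}
  x = 4: [0↦0, 1↦2, 2↦4, 3↦6, 4↦1, 5↦3, 6↦5]  zeros at y ∈ {0}
  x = 5: [0↦2, 1↦5, 2↦1, 3↦4, 4↦0, 5↦3, 6↦6]  zeros at y ∈ {4}
  x = 6: [0↦1, 1↦5, 2↦2, 3↦6, 4↦3, 5↦0, 6↦4]  zeros at y ∈ {5}
Collecting zeros: affine points = {(0, 2), (1, 4), (3, 5), (4, 0), (5, 4), (6, 5)}.
Total count |C(F_7)_aff| = 6.


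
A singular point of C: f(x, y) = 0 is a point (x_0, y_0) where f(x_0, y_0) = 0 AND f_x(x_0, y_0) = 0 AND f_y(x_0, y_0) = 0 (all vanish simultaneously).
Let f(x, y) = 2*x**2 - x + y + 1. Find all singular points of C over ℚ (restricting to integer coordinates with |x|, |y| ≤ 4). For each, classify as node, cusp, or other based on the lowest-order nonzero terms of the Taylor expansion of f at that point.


No singular points in the scanned grid; C is smooth there.

Compute partial derivatives:
  f_x = 4*x - 1.
  f_y = 1.
f_y = 1 is a nonzero constant, so f_y never vanishes: no point (x, y) can satisfy f = f_x = f_y = 0. In particular no (x, y) ∈ {−4, ..., 4}² is singular; the curve is smooth.


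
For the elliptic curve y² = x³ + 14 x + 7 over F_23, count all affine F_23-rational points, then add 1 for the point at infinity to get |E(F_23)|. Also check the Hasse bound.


Affine points = {(4, 9), (4, 14), (5, 8), (5, 15), (6, 10), (6, 13), (14, 7), (14, 16), (15, 2), (15, 21), (16, 7), (16, 16), (17, 11), (17, 12), (19, 5), (19, 18)}; affine count = 16; |E(F_23)| = 17.

Discriminant check: Δ ∝ 4a³ + 27b² = 4·14³ + 27·7² = 4·2744 + 27·49 ≡ 17 (mod 23). Nonzero ⇒ E is nonsingular.
For each x ∈ F_23, compute rhs = x³ + 14·x + 7 mod 23, then count y ∈ F_23 with y² ≡ rhs.
  x = 0: rhs = 7, matching y values: none (0 points).
  x = 1: rhs = 22, matching y values: none (0 points).
  x = 2: rhs = 20, matching y values: none (0 points).
  x = 3: rhs = 7, matching y values: none (0 points).
  x = 4: rhs = 12, matching y values: 9, 14 (2 points).
  x = 5: rhs = 18, matching y values: 8, 15 (2 points).
  x = 6: rhs = 8, matching y values: 10, 13 (2 points).
  x = 7: rhs = 11, matching y values: none (0 points).
  x = 8: rhs = 10, matching y values: none (0 points).
  x = 9: rhs = 11, matching y values: none (0 points).
  x = 10: rhs = 20, matching y values: none (0 points).
  x = 11: rhs = 20, matching y values: none (0 points).
  x = 12: rhs = 17, matching y values: none (0 points).
  x = 13: rhs = 17, matching y values: none (0 points).
  x = 14: rhs = 3, matching y values: 7, 16 (2 points).
  x = 15: rhs = 4, matching y values: 2, 21 (2 points).
  x = 16: rhs = 3, matching y values: 7, 16 (2 points).
  x = 17: rhs = 6, matching y values: 11, 12 (2 points).
  x = 18: rhs = 19, matching y values: none (0 points).
  x = 19: rhs = 2, matching y values: 5, 18 (2 points).
  x = 20: rhs = 7, matching y values: none (0 points).
  x = 21: rhs = 17, matching y values: none (0 points).
  x = 22: rhs = 15, matching y values: none (0 points).
Total affine count: 16.
Full point count |E(F_23)| = 16 + 1 = 17.
Hasse bound: |17 − (23+1)| = |-7| = 7 ≤ 2√23 ≈ 9.5917 ✓.


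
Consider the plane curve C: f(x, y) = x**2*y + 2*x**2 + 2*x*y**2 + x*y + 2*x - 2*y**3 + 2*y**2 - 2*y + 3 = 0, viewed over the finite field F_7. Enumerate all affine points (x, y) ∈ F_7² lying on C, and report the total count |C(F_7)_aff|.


Affine F_7-points: {(1, 0), (1, 2), (3, 2), (4, 3), (4, 4), (4, 5), (5, 0), (5, 6), (6, 4), (6, 6)}; count = 10.

For each of the 49 pairs (x, y) ∈ F_7², evaluate f(x, y) mod 7. Record the zeros.
  x = 0: [0↦3, 1↦1, 2↦5, 3↦3, 4↦4, 5↦3, 6↦2]  zeros at y ∈ ∅
  x = 1: [0↦0, 1↦2, 2↦0, 3↦3, 4↦6, 5↦4, 6↦6]  zeros at y ∈ {0, 2}
  x = 2: [0↦1, 1↦2, 2↦3, 3↦6, 4↦6, 5↦5, 6↦5]  zeros at y ∈ ∅
  x = 3: [0↦6, 1↦1, 2↦0, 3↦5, 4↦4, 5↦6, 6↦6]  zeros at y ∈ {2}
  x = 4: [0↦1, 1↦6, 2↦5, 3↦0, 4↦0, 5↦0, 6↦2]  zeros at y ∈ {3, 4, 5}
  x = 5: [0↦0, 1↦3, 2↦4, 3↦5, 4↦1, 5↦1, 6↦0]  zeros at y ∈ {0, 6}
  x = 6: [0↦3, 1↦6, 2↦4, 3↦6, 4↦0, 5↦2, 6↦0]  zeros at y ∈ {4, 6}
Collecting zeros: affine points = {(1, 0), (1, 2), (3, 2), (4, 3), (4, 4), (4, 5), (5, 0), (5, 6), (6, 4), (6, 6)}.
Total count |C(F_7)_aff| = 10.


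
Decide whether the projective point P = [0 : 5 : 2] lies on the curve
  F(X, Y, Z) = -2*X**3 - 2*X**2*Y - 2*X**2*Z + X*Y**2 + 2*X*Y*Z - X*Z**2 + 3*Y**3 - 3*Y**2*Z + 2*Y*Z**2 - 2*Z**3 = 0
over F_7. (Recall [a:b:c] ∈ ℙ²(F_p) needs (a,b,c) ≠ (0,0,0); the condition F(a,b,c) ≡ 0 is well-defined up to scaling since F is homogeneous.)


F(0,5,2) ≡ 4 (mod 7); P is NOT on the curve.

Evaluate F(0, 5, 2) term-by-term (mod 7).
  -2*X**3 ↦ -2·0·1·1 = 0
  -2*X**2*Y ↦ -2·0·5·1 = 0
  -2*X**2*Z ↦ -2·0·1·2 = 0
  X*Y**2 ↦ 1·0·25·1 = 0
  2*X*Y*Z ↦ 2·0·5·2 = 0
  -X*Z**2 ↦ -1·0·1·4 = 0
  3*Y**3 ↦ 3·1·125·1 = 375
  -3*Y**2*Z ↦ -3·1·25·2 = -150
  2*Y*Z**2 ↦ 2·1·5·4 = 40
  -2*Z**3 ↦ -2·1·1·8 = -16
Sum: F(0, 5, 2) = (0) + (0) + (0) + (0) + (0) + (0) + (375) + (-150) + (40) + (-16) = 249.
Reducing mod 7: 249 ≡ 4 (mod 7).
Since F(a, b, c) ≡ 4 ≠ 0 (mod 7), P does NOT lie on the curve.


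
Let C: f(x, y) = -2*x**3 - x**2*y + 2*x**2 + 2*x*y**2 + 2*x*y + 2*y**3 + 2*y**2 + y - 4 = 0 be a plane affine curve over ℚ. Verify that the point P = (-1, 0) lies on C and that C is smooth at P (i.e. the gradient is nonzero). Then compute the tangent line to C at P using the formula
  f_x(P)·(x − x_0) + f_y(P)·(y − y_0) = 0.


Tangent line at P: -10*x - 2*y - 10 = 0.

Step 1: f(-1, 0) = 0, so P lies on C.
Step 2: partial derivatives
  f_x(x, y) = -6*x**2 - 2*x*y + 4*x + 2*y**2 + 2*y, f_y(x, y) = -x**2 + 4*x*y + 2*x + 6*y**2 + 4*y + 1.
  f_x(P) = -10, f_y(P) = -2 (gradient nonzero, so P is smooth).
Step 3: tangent line at P: -10·(x − -1) + -2·(y − 0) = 0.
Expanding: -10*x - 2*y - 10 = 0.


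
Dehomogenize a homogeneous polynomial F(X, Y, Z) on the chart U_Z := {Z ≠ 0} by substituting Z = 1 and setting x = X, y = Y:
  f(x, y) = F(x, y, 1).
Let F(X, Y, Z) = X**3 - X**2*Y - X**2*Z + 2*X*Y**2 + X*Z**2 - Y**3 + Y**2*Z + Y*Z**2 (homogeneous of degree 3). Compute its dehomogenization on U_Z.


f(x, y) = x**3 - x**2*y - x**2 + 2*x*y**2 + x - y**3 + y**2 + y

On U_Z we set Z = 1. Each monomial c·X^i·Y^j·Z^k in F becomes c·x^i·y^j·1^k = c·x^i·y^j.
Substituting Z = 1: F(X, Y, 1) = x**3 - x**2*y - x**2 + 2*x*y**2 + x - y**3 + y**2 + y.
Note: deg(f) ≤ deg(F) = 3; strict inequality happens when F is divisible by Z (lost terms).


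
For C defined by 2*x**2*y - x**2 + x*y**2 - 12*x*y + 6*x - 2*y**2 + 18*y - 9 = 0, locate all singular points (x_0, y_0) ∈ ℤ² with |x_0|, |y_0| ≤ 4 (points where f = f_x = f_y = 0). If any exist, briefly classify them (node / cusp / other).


Singular points: {(3, 0)}; classification: node.

Compute partial derivatives:
  f_x = 4*x*y - 2*x + y**2 - 12*y + 6.
  f_y = 2*x**2 + 2*x*y - 12*x - 4*y + 18.
Scan x_0 ∈ {−4, ..., 4}. For each x_0, f_y(x_0, y) is a polynomial in y; find its integer roots y ∈ {−4, ..., 4}, then test f_x and f at those candidates.
  x = -4: f_y(-4, y) = 98 - 12*y; no integer root y with |y| ≤ 4.
  x = -3: f_y(-3, y) = 72 - 10*y; no integer root y with |y| ≤ 4.
  x = -2: f_y(-2, y) = 50 - 8*y; no integer root y with |y| ≤ 4.
  x = -1: f_y(-1, y) = 32 - 6*y; no integer root y with |y| ≤ 4.
  x = 0: f_y(0, y) = 18 - 4*y; no integer root y with |y| ≤ 4.
  x = 1: f_y(1, y) = 8 - 2*y; vanishes at y ∈ {4}. (1, 4): f_x = -12 ≠ 0.
  x = 2: f_y(2, y) = 2; no integer root y with |y| ≤ 4.
  x = 3: f_y(3, y) = 2*y; vanishes at y ∈ {0}. (3, 0): f_x = 0, f = 0 — SINGULAR.
  x = 4: f_y(4, y) = 4*y + 2; no integer root y with |y| ≤ 4.
Only singular point on the grid: (3, 0).
Classify: substitute x = 3 + u, y = 0 + v and expand: f = 2*u**2*v - u**2 + u*v**2 + v**2.
No constant or linear terms (consistent with a singular point). Quadratic part: -u**2 + v**2. Cubic part: 2*u**2*v + u*v**2.
The quadratic part v**2 - u**2 = (v − u)(v + u) splits into two distinct linear factors, so there are two distinct tangent lines y − 0 = ±(x − 3) — this is a node (ordinary double point).
Classification: node.


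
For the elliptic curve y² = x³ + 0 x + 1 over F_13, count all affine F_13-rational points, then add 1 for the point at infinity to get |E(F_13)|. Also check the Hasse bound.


Affine points = {(0, 1), (0, 12), (2, 3), (2, 10), (4, 0), (5, 3), (5, 10), (6, 3), (6, 10), (10, 0), (12, 0)}; affine count = 11; |E(F_13)| = 12.

Discriminant check: Δ ∝ 4a³ + 27b² = 4·0³ + 27·1² = 4·0 + 27·1 ≡ 1 (mod 13). Nonzero ⇒ E is nonsingular.
For each x ∈ F_13, compute rhs = x³ + 0·x + 1 mod 13, then count y ∈ F_13 with y² ≡ rhs.
  x = 0: rhs = 1, matching y values: 1, 12 (2 points).
  x = 1: rhs = 2, matching y values: none (0 points).
  x = 2: rhs = 9, matching y values: 3, 10 (2 points).
  x = 3: rhs = 2, matching y values: none (0 points).
  x = 4: rhs = 0, matching y values: 0 (1 points).
  x = 5: rhs = 9, matching y values: 3, 10 (2 points).
  x = 6: rhs = 9, matching y values: 3, 10 (2 points).
  x = 7: rhs = 6, matching y values: none (0 points).
  x = 8: rhs = 6, matching y values: none (0 points).
  x = 9: rhs = 2, matching y values: none (0 points).
  x = 10: rhs = 0, matching y values: 0 (1 points).
  x = 11: rhs = 6, matching y values: none (0 points).
  x = 12: rhs = 0, matching y values: 0 (1 points).
Total affine count: 11.
Full point count |E(F_13)| = 11 + 1 = 12.
Hasse bound: |12 − (13+1)| = |-2| = 2 ≤ 2√13 ≈ 7.2111 ✓.


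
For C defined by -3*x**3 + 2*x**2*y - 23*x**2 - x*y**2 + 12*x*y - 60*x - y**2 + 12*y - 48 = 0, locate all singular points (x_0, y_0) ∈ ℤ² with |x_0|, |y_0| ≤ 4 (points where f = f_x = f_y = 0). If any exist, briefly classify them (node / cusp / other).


Singular points: {(-2, 2)}; classification: node.

Compute partial derivatives:
  f_x = -9*x**2 + 4*x*y - 46*x - y**2 + 12*y - 60.
  f_y = 2*x**2 - 2*x*y + 12*x - 2*y + 12.
Scan x_0 ∈ {−4, ..., 4}. For each x_0, f_y(x_0, y) is a polynomial in y; find its integer roots y ∈ {−4, ..., 4}, then test f_x and f at those candidates.
  x = -4: f_y(-4, y) = 6*y - 4; no integer root y with |y| ≤ 4.
  x = -3: f_y(-3, y) = 4*y - 6; no integer root y with |y| ≤ 4.
  x = -2: f_y(-2, y) = 2*y - 4; vanishes at y ∈ {2}. (-2, 2): f_x = 0, f = 0 — SINGULAR.
  x = -1: f_y(-1, y) = 2; no integer root y with |y| ≤ 4.
  x = 0: f_y(0, y) = 12 - 2*y; no integer root y with |y| ≤ 4.
  x = 1: f_y(1, y) = 26 - 4*y; no integer root y with |y| ≤ 4.
  x = 2: f_y(2, y) = 44 - 6*y; no integer root y with |y| ≤ 4.
  x = 3: f_y(3, y) = 66 - 8*y; no integer root y with |y| ≤ 4.
  x = 4: f_y(4, y) = 92 - 10*y; no integer root y with |y| ≤ 4.
Only singular point on the grid: (-2, 2).
Classify: substitute x = -2 + u, y = 2 + v and expand: f = -3*u**3 + 2*u**2*v - u**2 - u*v**2 + v**2.
No constant or linear terms (consistent with a singular point). Quadratic part: -u**2 + v**2. Cubic part: -3*u**3 + 2*u**2*v - u*v**2.
The quadratic part v**2 - u**2 = (v − u)(v + u) splits into two distinct linear factors, so there are two distinct tangent lines y − 2 = ±(x − -2) — this is a node (ordinary double point).
Classification: node.


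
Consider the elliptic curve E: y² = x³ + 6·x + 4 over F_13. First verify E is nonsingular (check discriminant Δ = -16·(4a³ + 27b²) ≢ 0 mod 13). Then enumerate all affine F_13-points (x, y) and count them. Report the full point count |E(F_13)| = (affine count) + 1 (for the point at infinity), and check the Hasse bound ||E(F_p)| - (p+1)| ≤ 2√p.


Affine points = {(0, 2), (0, 11), (3, 6), (3, 7), (4, 1), (4, 12), (5, 4), (5, 9), (6, 3), (6, 10), (7, 5), (7, 8), (11, 6), (11, 7), (12, 6), (12, 7)}; affine count = 16; |E(F_13)| = 17.

Discriminant check: Δ ∝ 4a³ + 27b² = 4·6³ + 27·4² = 4·216 + 27·16 ≡ 9 (mod 13). Nonzero ⇒ E is nonsingular.
For each x ∈ F_13, compute rhs = x³ + 6·x + 4 mod 13, then count y ∈ F_13 with y² ≡ rhs.
  x = 0: rhs = 4, matching y values: 2, 11 (2 points).
  x = 1: rhs = 11, matching y values: none (0 points).
  x = 2: rhs = 11, matching y values: none (0 points).
  x = 3: rhs = 10, matching y values: 6, 7 (2 points).
  x = 4: rhs = 1, matching y values: 1, 12 (2 points).
  x = 5: rhs = 3, matching y values: 4, 9 (2 points).
  x = 6: rhs = 9, matching y values: 3, 10 (2 points).
  x = 7: rhs = 12, matching y values: 5, 8 (2 points).
  x = 8: rhs = 5, matching y values: none (0 points).
  x = 9: rhs = 7, matching y values: none (0 points).
  x = 10: rhs = 11, matching y values: none (0 points).
  x = 11: rhs = 10, matching y values: 6, 7 (2 points).
  x = 12: rhs = 10, matching y values: 6, 7 (2 points).
Total affine count: 16.
Full point count |E(F_13)| = 16 + 1 = 17.
Hasse bound: |17 − (13+1)| = |3| = 3 ≤ 2√13 ≈ 7.2111 ✓.


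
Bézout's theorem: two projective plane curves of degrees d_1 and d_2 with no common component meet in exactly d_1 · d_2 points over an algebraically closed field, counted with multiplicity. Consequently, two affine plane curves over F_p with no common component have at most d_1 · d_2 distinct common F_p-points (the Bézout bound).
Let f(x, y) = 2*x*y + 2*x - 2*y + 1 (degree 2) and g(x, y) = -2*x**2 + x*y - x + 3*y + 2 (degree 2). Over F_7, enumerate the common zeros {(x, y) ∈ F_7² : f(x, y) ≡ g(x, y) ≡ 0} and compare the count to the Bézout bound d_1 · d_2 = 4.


Common zeros: {(0, 4)}; count = 1; Bézout bound = 4.

deg(f) = 2, deg(g) = 2, so Bézout bound = 4.
Scan x ∈ F_7. For each x, list the y ∈ F_7 with f(x, y) ≡ 0 and those with g(x, y) ≡ 0 (mod 7); the common zeros in that column are the intersection.
  x = 0: f ≡ 0 at y ∈ {4}; g ≡ 0 at y ∈ {4}; common: {4}.
  x = 1: f ≡ 0 at y ∈ ∅; g ≡ 0 at y ∈ {2}; common: ∅.
  x = 2: f ≡ 0 at y ∈ {1}; g ≡ 0 at y ∈ {3}; common: ∅.
  x = 3: f ≡ 0 at y ∈ {0}; g ≡ 0 at y ∈ {2}; common: ∅.
  x = 4: f ≡ 0 at y ∈ {2}; g ≡ 0 at y ∈ ∅; common: ∅.
  x = 5: f ≡ 0 at y ∈ {3}; g ≡ 0 at y ∈ {4}; common: ∅.
  x = 6: f ≡ 0 at y ∈ {5}; g ≡ 0 at y ∈ {3}; common: ∅.
Collecting: common zeros = {(0, 4)}, so the count is 1.
Comparison with the Bézout bound: 1 ≤ 4 = deg(f)·deg(g), as expected for curves with no common component (the affine F_7-count falls short of the bound because intersections may lie at infinity, over extension fields, or carry multiplicity).


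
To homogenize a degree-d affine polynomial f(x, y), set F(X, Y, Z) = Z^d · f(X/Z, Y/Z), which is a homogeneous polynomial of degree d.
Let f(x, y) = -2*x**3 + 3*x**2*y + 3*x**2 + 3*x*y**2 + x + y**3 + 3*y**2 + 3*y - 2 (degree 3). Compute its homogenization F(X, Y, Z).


F(X, Y, Z) = -2*X**3 + 3*X**2*Y + 3*X**2*Z + 3*X*Y**2 + X*Z**2 + Y**3 + 3*Y**2*Z + 3*Y*Z**2 - 2*Z**3

deg(f) = 3.
Substitute x = X/Z, y = Y/Z into f, then multiply by Z^3.
  monomial -2·x^3·y^0 ↦ -2·X^3·Y^0·Z^0.
  monomial 3·x^2·y^1 ↦ 3·X^2·Y^1·Z^0.
  monomial 3·x^2·y^0 ↦ 3·X^2·Y^0·Z^1.
  monomial 3·x^1·y^2 ↦ 3·X^1·Y^2·Z^0.
  monomial 1·x^1·y^0 ↦ 1·X^1·Y^0·Z^2.
  monomial 1·x^0·y^3 ↦ 1·X^0·Y^3·Z^0.
  monomial 3·x^0·y^2 ↦ 3·X^0·Y^2·Z^1.
  monomial 3·x^0·y^1 ↦ 3·X^0·Y^1·Z^2.
  monomial -2·x^0·y^0 ↦ -2·X^0·Y^0·Z^3.
Collecting: F(X, Y, Z) = -2*X**3 + 3*X**2*Y + 3*X**2*Z + 3*X*Y**2 + X*Z**2 + Y**3 + 3*Y**2*Z + 3*Y*Z**2 - 2*Z**3.


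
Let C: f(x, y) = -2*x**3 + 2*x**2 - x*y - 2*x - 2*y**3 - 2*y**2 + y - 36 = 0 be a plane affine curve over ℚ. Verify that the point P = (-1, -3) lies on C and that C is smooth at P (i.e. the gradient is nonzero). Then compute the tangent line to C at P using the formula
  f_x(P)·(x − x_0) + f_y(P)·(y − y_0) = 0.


Tangent line at P: -9*x - 40*y - 129 = 0.

Step 1: f(-1, -3) = 0, so P lies on C.
Step 2: partial derivatives
  f_x(x, y) = -6*x**2 + 4*x - y - 2, f_y(x, y) = -x - 6*y**2 - 4*y + 1.
  f_x(P) = -9, f_y(P) = -40 (gradient nonzero, so P is smooth).
Step 3: tangent line at P: -9·(x − -1) + -40·(y − -3) = 0.
Expanding: -9*x - 40*y - 129 = 0.


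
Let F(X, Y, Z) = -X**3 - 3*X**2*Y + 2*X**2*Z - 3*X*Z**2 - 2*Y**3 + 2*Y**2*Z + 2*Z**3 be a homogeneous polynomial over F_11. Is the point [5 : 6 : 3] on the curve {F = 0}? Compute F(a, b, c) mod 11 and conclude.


F(5,6,3) ≡ 4 (mod 11); P is NOT on the curve.

Evaluate F(5, 6, 3) term-by-term (mod 11).
  -X**3 ↦ -1·125·1·1 = -125
  -3*X**2*Y ↦ -3·25·6·1 = -450
  2*X**2*Z ↦ 2·25·1·3 = 150
  -3*X*Z**2 ↦ -3·5·1·9 = -135
  -2*Y**3 ↦ -2·1·216·1 = -432
  2*Y**2*Z ↦ 2·1·36·3 = 216
  2*Z**3 ↦ 2·1·1·27 = 54
Sum: F(5, 6, 3) = (-125) + (-450) + (150) + (-135) + (-432) + (216) + (54) = -722.
Reducing mod 11: -722 ≡ 4 (mod 11).
Since F(a, b, c) ≡ 4 ≠ 0 (mod 11), P does NOT lie on the curve.


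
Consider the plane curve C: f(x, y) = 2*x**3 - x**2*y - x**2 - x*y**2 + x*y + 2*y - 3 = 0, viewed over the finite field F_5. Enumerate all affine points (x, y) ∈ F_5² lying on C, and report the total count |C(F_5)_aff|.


Affine F_5-points: {(0, 4), (1, 3), (1, 4), (3, 1), (4, 1), (4, 4)}; count = 6.

For each of the 25 pairs (x, y) ∈ F_5², evaluate f(x, y) mod 5. Record the zeros.
  x = 0: [0↦2, 1↦4, 2↦1, 3↦3, 4↦0]  zeros at y ∈ {4}
  x = 1: [0↦3, 1↦4, 2↦3, 3↦0, 4↦0]  zeros at y ∈ {3, 4}
  x = 2: [0↦4, 1↦2, 2↦1, 3↦1, 4↦2]  zeros at y ∈ ∅
  x = 3: [0↦2, 1↦0, 2↦2, 3↦3, 4↦3]  zeros at y ∈ {1}
  x = 4: [0↦4, 1↦0, 2↦3, 3↦3, 4↦0]  zeros at y ∈ {1, 4}
Collecting zeros: affine points = {(0, 4), (1, 3), (1, 4), (3, 1), (4, 1), (4, 4)}.
Total count |C(F_5)_aff| = 6.


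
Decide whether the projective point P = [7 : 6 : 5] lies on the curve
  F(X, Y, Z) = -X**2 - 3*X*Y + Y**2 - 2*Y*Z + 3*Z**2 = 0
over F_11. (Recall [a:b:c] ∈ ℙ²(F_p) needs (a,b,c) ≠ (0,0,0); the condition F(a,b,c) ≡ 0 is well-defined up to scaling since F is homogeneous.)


F(7,6,5) ≡ 8 (mod 11); P is NOT on the curve.

Evaluate F(7, 6, 5) term-by-term (mod 11).
  -X**2 ↦ -1·49·1·1 = -49
  -3*X*Y ↦ -3·7·6·1 = -126
  Y**2 ↦ 1·1·36·1 = 36
  -2*Y*Z ↦ -2·1·6·5 = -60
  3*Z**2 ↦ 3·1·1·25 = 75
Sum: F(7, 6, 5) = (-49) + (-126) + (36) + (-60) + (75) = -124.
Reducing mod 11: -124 ≡ 8 (mod 11).
Since F(a, b, c) ≡ 8 ≠ 0 (mod 11), P does NOT lie on the curve.


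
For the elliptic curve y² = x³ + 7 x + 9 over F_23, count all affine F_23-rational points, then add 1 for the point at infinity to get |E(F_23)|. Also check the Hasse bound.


Affine points = {(0, 3), (0, 20), (2, 10), (2, 13), (4, 3), (4, 20), (5, 10), (5, 13), (8, 5), (8, 18), (12, 2), (12, 21), (15, 4), (15, 19), (16, 10), (16, 13), (17, 2), (17, 21), (19, 3), (19, 20), (22, 1), (22, 22)}; affine count = 22; |E(F_23)| = 23.

Discriminant check: Δ ∝ 4a³ + 27b² = 4·7³ + 27·9² = 4·343 + 27·81 ≡ 17 (mod 23). Nonzero ⇒ E is nonsingular.
For each x ∈ F_23, compute rhs = x³ + 7·x + 9 mod 23, then count y ∈ F_23 with y² ≡ rhs.
  x = 0: rhs = 9, matching y values: 3, 20 (2 points).
  x = 1: rhs = 17, matching y values: none (0 points).
  x = 2: rhs = 8, matching y values: 10, 13 (2 points).
  x = 3: rhs = 11, matching y values: none (0 points).
  x = 4: rhs = 9, matching y values: 3, 20 (2 points).
  x = 5: rhs = 8, matching y values: 10, 13 (2 points).
  x = 6: rhs = 14, matching y values: none (0 points).
  x = 7: rhs = 10, matching y values: none (0 points).
  x = 8: rhs = 2, matching y values: 5, 18 (2 points).
  x = 9: rhs = 19, matching y values: none (0 points).
  x = 10: rhs = 21, matching y values: none (0 points).
  x = 11: rhs = 14, matching y values: none (0 points).
  x = 12: rhs = 4, matching y values: 2, 21 (2 points).
  x = 13: rhs = 20, matching y values: none (0 points).
  x = 14: rhs = 22, matching y values: none (0 points).
  x = 15: rhs = 16, matching y values: 4, 19 (2 points).
  x = 16: rhs = 8, matching y values: 10, 13 (2 points).
  x = 17: rhs = 4, matching y values: 2, 21 (2 points).
  x = 18: rhs = 10, matching y values: none (0 points).
  x = 19: rhs = 9, matching y values: 3, 20 (2 points).
  x = 20: rhs = 7, matching y values: none (0 points).
  x = 21: rhs = 10, matching y values: none (0 points).
  x = 22: rhs = 1, matching y values: 1, 22 (2 points).
Total affine count: 22.
Full point count |E(F_23)| = 22 + 1 = 23.
Hasse bound: |23 − (23+1)| = |-1| = 1 ≤ 2√23 ≈ 9.5917 ✓.
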